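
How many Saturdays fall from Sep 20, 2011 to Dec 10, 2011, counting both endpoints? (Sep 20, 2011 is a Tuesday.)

Sep 20, 2011 is a Tuesday; the first Saturday on or after it is Sep 24, 2011 (4 days later).
From Sep 24, 2011 to Dec 10, 2011: 6 + 31 + 30 + 10 = 77 days (rest of Sep, Oct, Nov, Dec).
77 ÷ 7 = 11 full weeks with remainder 0, so 11 more Saturdays after the first → 12.

12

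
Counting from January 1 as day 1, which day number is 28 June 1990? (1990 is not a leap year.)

Days in months before June: 31 + 28 + 31 + 30 + 31 = 151.
Plus 28 days into June → day 179.

179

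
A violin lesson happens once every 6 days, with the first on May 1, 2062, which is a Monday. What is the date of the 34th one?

November 15, 2062

The 34th occurrence is 33 intervals after the first: 33 × 6 = 198 days after May 1, 2062.
May has 31 days — 30 days to the end of May leaves 168.
June has 30 days (138 left).
July has 31 days (107 left).
August has 31 days (76 left).
September has 30 days (46 left).
October has 31 days (15 left).
15 days into November → November 15, 2062.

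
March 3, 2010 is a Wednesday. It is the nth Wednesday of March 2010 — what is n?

1st

Day 3 falls in week ⌈3/7⌉ of the month.
Days 1–7 hold the 1st Wednesday, 8–14 the 2nd, 15–21 the 3rd, 22–28 the 4th, 29–31 the 5th.
3 is in the range for the 1st.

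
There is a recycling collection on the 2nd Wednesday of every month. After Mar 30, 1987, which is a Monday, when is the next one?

Mar 1987 starts on a Sunday; its first Wednesday is the 4th, so the 2nd Wednesday is the 11th — Mar 11, 1987.
That is not after Mar 30, 1987, so look at Apr 1987.
Apr 1987 starts on a Wednesday; its first Wednesday is the 1st, so the 2nd Wednesday is the 8th — Apr 8, 1987.

Apr 8, 1987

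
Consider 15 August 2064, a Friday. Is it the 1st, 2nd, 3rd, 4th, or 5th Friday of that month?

3rd

Day 15 falls in week ⌈15/7⌉ of the month.
Days 1–7 hold the 1st Friday, 8–14 the 2nd, 15–21 the 3rd, 22–28 the 4th, 29–31 the 5th.
15 is in the range for the 3rd.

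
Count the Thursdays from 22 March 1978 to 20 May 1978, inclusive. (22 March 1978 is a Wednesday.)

9

22 March 1978 is a Wednesday; the first Thursday on or after it is 23 March 1978 (1 day later).
From 23 March 1978 to 20 May 1978: 8 + 30 + 20 = 58 days (rest of March, April, May).
58 ÷ 7 = 8 full weeks with remainder 2, so 8 more Thursdays after the first → 9.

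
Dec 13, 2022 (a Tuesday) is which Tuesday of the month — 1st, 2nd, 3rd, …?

2nd

Day 13 falls in week ⌈13/7⌉ of the month.
Days 1–7 hold the 1st Tuesday, 8–14 the 2nd, 15–21 the 3rd, 22–28 the 4th, 29–31 the 5th.
13 is in the range for the 2nd.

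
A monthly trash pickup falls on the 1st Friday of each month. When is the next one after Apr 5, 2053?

May 2, 2053

Apr 2053 starts on a Tuesday, so its 1st Friday is Apr 4, 2053 (3 days in).
That is not after Apr 5, 2053, so look at May 2053.
May 2053 starts on a Thursday, so its 1st Friday is May 2, 2053 (1 day in).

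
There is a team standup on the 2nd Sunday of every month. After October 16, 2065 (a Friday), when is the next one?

November 8, 2065

October 2065 starts on a Thursday; its first Sunday is the 4th, so the 2nd Sunday is the 11th — October 11, 2065.
That is not after October 16, 2065, so look at November 2065.
November 2065 starts on a Sunday; its first Sunday is the 1st, so the 2nd Sunday is the 8th — November 8, 2065.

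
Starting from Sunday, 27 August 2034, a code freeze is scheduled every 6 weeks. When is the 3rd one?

The 3rd occurrence is 2 intervals after the first: 2 × 42 = 84 days after 27 August 2034.
August has 31 days — 4 days to the end of August leaves 80.
September has 30 days (50 left).
October has 31 days (19 left).
19 days into November → 19 November 2034.

19 November 2034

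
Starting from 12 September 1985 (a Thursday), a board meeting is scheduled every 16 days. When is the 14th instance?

The 14th occurrence is 13 intervals after the first: 13 × 16 = 208 days after 12 September 1985.
September has 30 days — 18 days to the end of September leaves 190.
October has 31 days (159 left).
November has 30 days (129 left).
December has 31 days (98 left).
January has 31 days (67 left).
February has 28 days (39 left).
March has 31 days (8 left).
8 days into April → 8 April 1986.

8 April 1986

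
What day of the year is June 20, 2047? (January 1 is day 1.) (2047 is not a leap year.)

171

Days in months before June: 31 + 28 + 31 + 30 + 31 = 151.
Plus 20 days into June → day 171.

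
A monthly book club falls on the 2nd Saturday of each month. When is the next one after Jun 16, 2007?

Jul 14, 2007

Jun 2007 starts on a Friday; its first Saturday is the 2nd, so the 2nd Saturday is the 9th — Jun 9, 2007.
That is not after Jun 16, 2007, so look at Jul 2007.
Jul 2007 starts on a Sunday; its first Saturday is the 7th, so the 2nd Saturday is the 14th — Jul 14, 2007.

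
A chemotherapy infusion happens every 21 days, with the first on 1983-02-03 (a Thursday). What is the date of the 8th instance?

1983-06-30

The 8th occurrence is 7 intervals after the first: 7 × 21 = 147 days after 1983-02-03.
February has 28 days — 25 days to the end of February leaves 122.
March has 31 days (91 left).
April has 30 days (61 left).
May has 31 days (30 left).
30 days into June → 1983-06-30.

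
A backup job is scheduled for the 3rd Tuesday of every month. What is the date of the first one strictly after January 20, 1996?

January 1996 starts on a Monday; its first Tuesday is the 2nd, so the 3rd Tuesday is the 16th — January 16, 1996.
That is not after January 20, 1996, so look at February 1996.
February 1996 starts on a Thursday; its first Tuesday is the 6th, so the 3rd Tuesday is the 20th — February 20, 1996.

February 20, 1996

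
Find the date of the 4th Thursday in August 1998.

27 August 1998

The first Thursday of August 1998 is August 6.
The 4th Thursday is 3 weeks later: 6 + 21 = 27.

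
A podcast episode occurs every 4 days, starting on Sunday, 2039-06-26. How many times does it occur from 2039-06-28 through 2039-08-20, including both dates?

Occurrences land 4·i days after 2039-06-26 for i = 0, 1, 2, …
2039-06-28 is 2 days after the start; 2 ÷ 4 = 0 remainder 2; since the remainder is 2, round up to i = 1. First occurrence in the window: #2 on 2039-06-30 (1×4 = 4 days in).
2039-08-20 is 55 days after the start; 55 ÷ 4 = 13 remainder 3. Last occurrence in the window: #14 on 2039-08-17.
Occurrences #2 through #14: 13 in total.

13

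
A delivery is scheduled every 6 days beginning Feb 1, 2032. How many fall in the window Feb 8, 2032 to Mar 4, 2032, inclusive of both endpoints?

4

Occurrences land 6·i days after Feb 1, 2032 for i = 0, 1, 2, …
Feb 8, 2032 is 7 days after the start; 7 ÷ 6 = 1 remainder 1; since the remainder is 1, round up to i = 2. First occurrence in the window: #3 on Feb 13, 2032 (2×6 = 12 days in).
Mar 4, 2032 is 32 days after the start; 32 ÷ 6 = 5 remainder 2. Last occurrence in the window: #6 on Mar 2, 2032.
Occurrences #3 through #6: 4 in total.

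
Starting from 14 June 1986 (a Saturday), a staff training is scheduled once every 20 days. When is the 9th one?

21 November 1986

The 9th occurrence is 8 intervals after the first: 8 × 20 = 160 days after 14 June 1986.
June has 30 days — 16 days to the end of June leaves 144.
July has 31 days (113 left).
August has 31 days (82 left).
September has 30 days (52 left).
October has 31 days (21 left).
21 days into November → 21 November 1986.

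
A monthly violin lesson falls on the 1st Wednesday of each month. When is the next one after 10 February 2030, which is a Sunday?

6 March 2030

February 2030 starts on a Friday, so its 1st Wednesday is 6 February 2030 (5 days in).
That is not after 10 February 2030, so look at March 2030.
March 2030 starts on a Friday, so its 1st Wednesday is 6 March 2030 (5 days in).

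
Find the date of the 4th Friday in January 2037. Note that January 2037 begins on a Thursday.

January 2037 begins on a Thursday, so the first Friday is January 2 (1 day later).
The 4th Friday is 3 weeks later: 2 + 21 = 23.

January 23, 2037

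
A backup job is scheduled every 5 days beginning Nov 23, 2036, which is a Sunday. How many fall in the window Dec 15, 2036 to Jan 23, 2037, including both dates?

Occurrences land 5·i days after Nov 23, 2036 for i = 0, 1, 2, …
Dec 15, 2036 is 22 days after the start; 22 ÷ 5 = 4 remainder 2; since the remainder is 2, round up to i = 5. First occurrence in the window: #6 on Dec 18, 2036 (5×5 = 25 days in).
Jan 23, 2037 is 61 days after the start; 61 ÷ 5 = 12 remainder 1. Last occurrence in the window: #13 on Jan 22, 2037.
Occurrences #6 through #13: 8 in total.

8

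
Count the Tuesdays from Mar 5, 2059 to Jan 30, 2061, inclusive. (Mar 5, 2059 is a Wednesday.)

Mar 5, 2059 is a Wednesday; the first Tuesday on or after it is Mar 11, 2059 (6 days later).
From Mar 11, 2059 to Jan 30, 2061: 295 + 366 + 30 = 691 days (rest of 2059, 2060, to Jan 30, 2061 in 2061).
691 ÷ 7 = 98 full weeks with remainder 5, so 98 more Tuesdays after the first → 99.

99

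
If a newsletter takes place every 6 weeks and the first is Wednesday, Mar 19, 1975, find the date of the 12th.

The 12th occurrence is 11 intervals after the first: 11 × 42 = 462 days after Mar 19, 1975.
Mar has 31 days — 12 days to the end of Mar leaves 450.
From end of Mar to end of 1975 is 275 days (175 left).
Jan has 31 days (144 left).
Feb has 29 days (115 left).
Mar has 31 days (84 left).
Apr has 30 days (54 left).
May has 31 days (23 left).
23 days into Jun → Jun 23, 1976.

Jun 23, 1976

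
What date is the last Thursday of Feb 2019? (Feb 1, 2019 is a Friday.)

Feb 28, 2019

Feb 2019 begins on a Friday, so the first Thursday is Feb 7 (6 days later).
Feb 2019 has 28 days. Adding weeks: 7, 14, 21, 28 — the last one ≤ 28 is the 28th.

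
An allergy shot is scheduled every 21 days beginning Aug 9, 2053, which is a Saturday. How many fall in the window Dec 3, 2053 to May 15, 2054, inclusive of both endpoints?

8

Occurrences land 21·i days after Aug 9, 2053 for i = 0, 1, 2, …
Dec 3, 2053 is 116 days after the start; 116 ÷ 21 = 5 remainder 11; since the remainder is 11, round up to i = 6. First occurrence in the window: #7 on Dec 13, 2053 (6×21 = 126 days in).
May 15, 2054 is 279 days after the start; 279 ÷ 21 = 13 remainder 6. Last occurrence in the window: #14 on May 9, 2054.
Occurrences #7 through #14: 8 in total.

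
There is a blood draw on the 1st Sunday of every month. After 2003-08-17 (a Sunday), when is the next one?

August 2003 starts on a Friday, so its 1st Sunday is 2003-08-03 (2 days in).
That is not after 2003-08-17, so look at September 2003.
September 2003 starts on a Monday, so its 1st Sunday is 2003-09-07 (6 days in).

2003-09-07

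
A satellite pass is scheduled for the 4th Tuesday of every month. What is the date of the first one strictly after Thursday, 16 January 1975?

28 January 1975

January 1975 starts on a Wednesday; its first Tuesday is the 7th, so the 4th Tuesday is the 28th — 28 January 1975.
28 January 1975 is after 16 January 1975, so that is the next one.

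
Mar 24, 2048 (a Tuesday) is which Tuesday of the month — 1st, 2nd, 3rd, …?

Day 24 falls in week ⌈24/7⌉ of the month.
Days 1–7 hold the 1st Tuesday, 8–14 the 2nd, 15–21 the 3rd, 22–28 the 4th, 29–31 the 5th.
24 is in the range for the 4th.

4th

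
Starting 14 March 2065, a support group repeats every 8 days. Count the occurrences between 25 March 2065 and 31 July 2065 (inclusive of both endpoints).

Occurrences land 8·i days after 14 March 2065 for i = 0, 1, 2, …
25 March 2065 is 11 days after the start; 11 ÷ 8 = 1 remainder 3; since the remainder is 3, round up to i = 2. First occurrence in the window: #3 on 30 March 2065 (2×8 = 16 days in).
31 July 2065 is 139 days after the start; 139 ÷ 8 = 17 remainder 3. Last occurrence in the window: #18 on 28 July 2065.
Occurrences #3 through #18: 16 in total.

16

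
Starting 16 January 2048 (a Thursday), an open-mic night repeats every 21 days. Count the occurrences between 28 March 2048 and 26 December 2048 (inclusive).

Occurrences land 21·i days after 16 January 2048 for i = 0, 1, 2, …
28 March 2048 is 72 days after the start; 72 ÷ 21 = 3 remainder 9; since the remainder is 9, round up to i = 4. First occurrence in the window: #5 on 9 April 2048 (4×21 = 84 days in).
26 December 2048 is 345 days after the start; 345 ÷ 21 = 16 remainder 9. Last occurrence in the window: #17 on 17 December 2048.
Occurrences #5 through #17: 13 in total.

13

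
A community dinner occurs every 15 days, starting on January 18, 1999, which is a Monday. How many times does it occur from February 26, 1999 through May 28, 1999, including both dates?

Occurrences land 15·i days after January 18, 1999 for i = 0, 1, 2, …
February 26, 1999 is 39 days after the start; 39 ÷ 15 = 2 remainder 9; since the remainder is 9, round up to i = 3. First occurrence in the window: #4 on March 4, 1999 (3×15 = 45 days in).
May 28, 1999 is 130 days after the start; 130 ÷ 15 = 8 remainder 10. Last occurrence in the window: #9 on May 18, 1999.
Occurrences #4 through #9: 6 in total.

6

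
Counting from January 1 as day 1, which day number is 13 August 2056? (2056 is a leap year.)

226

Days in months before August: 31 + 29 + 31 + 30 + 31 + 30 + 31 = 213.
Plus 13 days into August → day 226.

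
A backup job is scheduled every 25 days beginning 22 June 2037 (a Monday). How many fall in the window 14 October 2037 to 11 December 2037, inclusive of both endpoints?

2

Occurrences land 25·i days after 22 June 2037 for i = 0, 1, 2, …
14 October 2037 is 114 days after the start; 114 ÷ 25 = 4 remainder 14; since the remainder is 14, round up to i = 5. First occurrence in the window: #6 on 25 October 2037 (5×25 = 125 days in).
11 December 2037 is 172 days after the start; 172 ÷ 25 = 6 remainder 22. Last occurrence in the window: #7 on 19 November 2037.
Occurrences #6 through #7: 2 in total.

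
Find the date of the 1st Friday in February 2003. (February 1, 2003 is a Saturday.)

February 7, 2003

February 2003 begins on a Saturday, so the first Friday is February 7 (6 days later).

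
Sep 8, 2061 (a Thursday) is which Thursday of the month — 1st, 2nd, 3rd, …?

Day 8 falls in week ⌈8/7⌉ of the month.
Days 1–7 hold the 1st Thursday, 8–14 the 2nd, 15–21 the 3rd, 22–28 the 4th, 29–31 the 5th.
8 is in the range for the 2nd.

2nd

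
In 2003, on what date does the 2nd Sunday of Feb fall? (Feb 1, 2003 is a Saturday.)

Feb 9, 2003

Feb 2003 begins on a Saturday, so the first Sunday is Feb 2 (1 day later).
The 2nd Sunday is 1 weeks later: 2 + 7 = 9.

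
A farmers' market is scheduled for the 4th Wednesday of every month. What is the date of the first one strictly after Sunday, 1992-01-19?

January 1992 starts on a Wednesday; its first Wednesday is the 1st, so the 4th Wednesday is the 22nd — 1992-01-22.
1992-01-22 is after 1992-01-19, so that is the next one.

1992-01-22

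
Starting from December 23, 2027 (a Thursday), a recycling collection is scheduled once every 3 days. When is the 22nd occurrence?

February 24, 2028

The 22nd occurrence is 21 intervals after the first: 21 × 3 = 63 days after December 23, 2027.
December has 31 days — 8 days to the end of December leaves 55.
January has 31 days (24 left).
24 days into February → February 24, 2028.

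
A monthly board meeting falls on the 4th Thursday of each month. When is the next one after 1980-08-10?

August 1980 starts on a Friday; its first Thursday is the 7th, so the 4th Thursday is the 28th — 1980-08-28.
1980-08-28 is after 1980-08-10, so that is the next one.

1980-08-28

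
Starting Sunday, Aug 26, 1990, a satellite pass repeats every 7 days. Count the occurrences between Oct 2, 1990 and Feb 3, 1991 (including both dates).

18

Occurrences land 7·i days after Aug 26, 1990 for i = 0, 1, 2, …
Oct 2, 1990 is 37 days after the start; 37 ÷ 7 = 5 remainder 2; since the remainder is 2, round up to i = 6. First occurrence in the window: #7 on Oct 7, 1990 (6×7 = 42 days in).
Feb 3, 1991 is 161 days after the start; 161 ÷ 7 = 23 remainder 0. Last occurrence in the window: #24 on Feb 3, 1991.
Occurrences #7 through #24: 18 in total.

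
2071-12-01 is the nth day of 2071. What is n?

335

Days in months before December: 31 + 28 + 31 + 30 + 31 + 30 + 31 + 31 + 30 + 31 + 30 = 334.
Plus 1 day into December → day 335.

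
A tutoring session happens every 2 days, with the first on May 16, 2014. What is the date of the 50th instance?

The 50th occurrence is 49 intervals after the first: 49 × 2 = 98 days after May 16, 2014.
May has 31 days — 15 days to the end of May leaves 83.
Jun has 30 days (53 left).
Jul has 31 days (22 left).
22 days into Aug → Aug 22, 2014.

Aug 22, 2014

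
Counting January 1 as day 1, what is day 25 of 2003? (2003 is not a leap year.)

Jan 25, 2003

25 into Jan → Jan 25.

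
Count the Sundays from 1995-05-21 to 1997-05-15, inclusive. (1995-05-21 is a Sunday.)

104

1995-05-21 is a Sunday; the first Sunday on or after it is 1995-05-21.
From 1995-05-21 to 1997-05-15: 224 + 366 + 135 = 725 days (rest of 1995, 1996, to 1997-05-15 in 1997).
725 ÷ 7 = 103 full weeks with remainder 4, so 103 more Sundays after the first → 104.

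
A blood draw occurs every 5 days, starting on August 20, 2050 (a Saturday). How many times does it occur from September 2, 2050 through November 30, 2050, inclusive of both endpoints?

18

Occurrences land 5·i days after August 20, 2050 for i = 0, 1, 2, …
September 2, 2050 is 13 days after the start; 13 ÷ 5 = 2 remainder 3; since the remainder is 3, round up to i = 3. First occurrence in the window: #4 on September 4, 2050 (3×5 = 15 days in).
November 30, 2050 is 102 days after the start; 102 ÷ 5 = 20 remainder 2. Last occurrence in the window: #21 on November 28, 2050.
Occurrences #4 through #21: 18 in total.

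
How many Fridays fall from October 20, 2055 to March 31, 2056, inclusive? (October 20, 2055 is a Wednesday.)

24

October 20, 2055 is a Wednesday; the first Friday on or after it is October 22, 2055 (2 days later).
From October 22, 2055 to March 31, 2056: 9 + 30 + 31 + 31 + 29 + 31 = 161 days (rest of October, November, December, January, February, March).
161 ÷ 7 = 23 full weeks with remainder 0, so 23 more Fridays after the first → 24.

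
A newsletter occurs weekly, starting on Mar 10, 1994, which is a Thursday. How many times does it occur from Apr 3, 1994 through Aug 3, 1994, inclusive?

Occurrences land 7·i days after Mar 10, 1994 for i = 0, 1, 2, …
Apr 3, 1994 is 24 days after the start; 24 ÷ 7 = 3 remainder 3; since the remainder is 3, round up to i = 4. First occurrence in the window: #5 on Apr 7, 1994 (4×7 = 28 days in).
Aug 3, 1994 is 146 days after the start; 146 ÷ 7 = 20 remainder 6. Last occurrence in the window: #21 on Jul 28, 1994.
Occurrences #5 through #21: 17 in total.

17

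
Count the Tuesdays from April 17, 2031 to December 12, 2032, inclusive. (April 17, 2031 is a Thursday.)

April 17, 2031 is a Thursday; the first Tuesday on or after it is April 22, 2031 (5 days later).
From April 22, 2031 to December 12, 2032: 253 + 347 = 600 days (rest of 2031, to December 12, 2032 in 2032).
600 ÷ 7 = 85 full weeks with remainder 5, so 85 more Tuesdays after the first → 86.

86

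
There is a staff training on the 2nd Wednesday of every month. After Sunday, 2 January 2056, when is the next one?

12 January 2056

January 2056 starts on a Saturday; its first Wednesday is the 5th, so the 2nd Wednesday is the 12th — 12 January 2056.
12 January 2056 is after 2 January 2056, so that is the next one.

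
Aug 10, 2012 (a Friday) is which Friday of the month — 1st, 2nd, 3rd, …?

2nd

Day 10 falls in week ⌈10/7⌉ of the month.
Days 1–7 hold the 1st Friday, 8–14 the 2nd, 15–21 the 3rd, 22–28 the 4th, 29–31 the 5th.
10 is in the range for the 2nd.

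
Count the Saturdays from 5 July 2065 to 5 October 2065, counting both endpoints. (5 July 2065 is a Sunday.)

5 July 2065 is a Sunday; the first Saturday on or after it is 11 July 2065 (6 days later).
From 11 July 2065 to 5 October 2065: 20 + 31 + 30 + 5 = 86 days (rest of July, August, September, October).
86 ÷ 7 = 12 full weeks with remainder 2, so 12 more Saturdays after the first → 13.

13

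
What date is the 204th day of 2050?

January has 31 days (204 − 31 = 173 remain).
February has 28 days (173 − 28 = 145 remain).
March has 31 days (145 − 31 = 114 remain).
April has 30 days (114 − 30 = 84 remain).
May has 31 days (84 − 31 = 53 remain).
June has 30 days (53 − 30 = 23 remain).
23 into July → July 23.

23 July 2050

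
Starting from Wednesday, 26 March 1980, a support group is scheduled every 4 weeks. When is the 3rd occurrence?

21 May 1980

The 3rd occurrence is 2 intervals after the first: 2 × 28 = 56 days after 26 March 1980.
March has 31 days — 5 days to the end of March leaves 51.
April has 30 days (21 left).
21 days into May → 21 May 1980.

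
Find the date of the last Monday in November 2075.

November 2075 begins on a Friday, so the first Monday is November 4 (3 days later).
November 2075 has 30 days. Adding weeks: 4, 11, 18, 25 — the last one ≤ 30 is the 25th.

November 25, 2075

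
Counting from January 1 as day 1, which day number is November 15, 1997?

319

Days in months before November: 31 + 28 + 31 + 30 + 31 + 30 + 31 + 31 + 30 + 31 = 304.
Plus 15 days into November → day 319.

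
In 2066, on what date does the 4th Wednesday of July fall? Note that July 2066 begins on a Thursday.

July 2066 begins on a Thursday, so the first Wednesday is July 7 (6 days later).
The 4th Wednesday is 3 weeks later: 7 + 21 = 28.

July 28, 2066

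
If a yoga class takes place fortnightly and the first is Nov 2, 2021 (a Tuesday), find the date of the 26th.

Oct 18, 2022

The 26th occurrence is 25 intervals after the first: 25 × 14 = 350 days after Nov 2, 2021.
Nov has 30 days — 28 days to the end of Nov leaves 322.
Dec has 31 days (291 left).
Jan has 31 days (260 left).
Feb has 28 days (232 left).
Mar has 31 days (201 left).
Apr has 30 days (171 left).
May has 31 days (140 left).
Jun has 30 days (110 left).
Jul has 31 days (79 left).
Aug has 31 days (48 left).
Sep has 30 days (18 left).
18 days into Oct → Oct 18, 2022.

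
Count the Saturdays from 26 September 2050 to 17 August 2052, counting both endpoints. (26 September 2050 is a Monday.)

26 September 2050 is a Monday; the first Saturday on or after it is 1 October 2050 (5 days later).
From 1 October 2050 to 17 August 2052: 91 + 365 + 230 = 686 days (rest of 2050, 2051, to 17 August 2052 in 2052).
686 ÷ 7 = 98 full weeks with remainder 0, so 98 more Saturdays after the first → 99.

99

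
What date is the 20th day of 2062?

Jan 20, 2062

20 into Jan → Jan 20.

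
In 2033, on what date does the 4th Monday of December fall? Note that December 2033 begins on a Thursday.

December 2033 begins on a Thursday, so the first Monday is December 5 (4 days later).
The 4th Monday is 3 weeks later: 5 + 21 = 26.

2033-12-26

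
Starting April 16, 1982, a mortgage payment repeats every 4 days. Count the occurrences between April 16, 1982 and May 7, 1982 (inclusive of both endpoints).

Occurrences land 4·i days after April 16, 1982 for i = 0, 1, 2, …
The window opens on the start date, so the first occurrence inside is #1 on April 16, 1982.
May 7, 1982 is 21 days after the start; 21 ÷ 4 = 5 remainder 1. Last occurrence in the window: #6 on May 6, 1982.
Occurrences #1 through #6: 6 in total.

6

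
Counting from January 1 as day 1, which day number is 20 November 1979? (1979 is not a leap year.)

Days in months before November: 31 + 28 + 31 + 30 + 31 + 30 + 31 + 31 + 30 + 31 = 304.
Plus 20 days into November → day 324.

324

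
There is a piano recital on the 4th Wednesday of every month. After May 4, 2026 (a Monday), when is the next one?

May 2026 starts on a Friday; its first Wednesday is the 6th, so the 4th Wednesday is the 27th — May 27, 2026.
May 27, 2026 is after May 4, 2026, so that is the next one.

May 27, 2026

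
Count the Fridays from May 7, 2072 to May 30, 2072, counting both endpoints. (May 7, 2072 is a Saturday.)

May 7, 2072 is a Saturday; the first Friday on or after it is May 13, 2072 (6 days later).
From May 13, 2072 to May 30, 2072 is 30 − 13 = 17 days.
17 ÷ 7 = 2 full weeks with remainder 3, so 2 more Fridays after the first → 3.

3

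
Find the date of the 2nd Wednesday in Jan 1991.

The first Wednesday of Jan 1991 is Jan 2.
The 2nd Wednesday is 1 weeks later: 2 + 7 = 9.

Jan 9, 1991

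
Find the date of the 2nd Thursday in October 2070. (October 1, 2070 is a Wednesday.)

October 9, 2070

October 2070 begins on a Wednesday, so the first Thursday is October 2 (1 day later).
The 2nd Thursday is 1 weeks later: 2 + 7 = 9.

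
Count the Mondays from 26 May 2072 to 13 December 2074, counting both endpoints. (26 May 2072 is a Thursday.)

26 May 2072 is a Thursday; the first Monday on or after it is 30 May 2072 (4 days later).
From 30 May 2072 to 13 December 2074: 215 + 365 + 347 = 927 days (rest of 2072, 2073, to 13 December 2074 in 2074).
927 ÷ 7 = 132 full weeks with remainder 3, so 132 more Mondays after the first → 133.

133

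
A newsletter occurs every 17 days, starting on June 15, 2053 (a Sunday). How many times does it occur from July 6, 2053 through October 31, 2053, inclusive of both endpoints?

7

Occurrences land 17·i days after June 15, 2053 for i = 0, 1, 2, …
July 6, 2053 is 21 days after the start; 21 ÷ 17 = 1 remainder 4; since the remainder is 4, round up to i = 2. First occurrence in the window: #3 on July 19, 2053 (2×17 = 34 days in).
October 31, 2053 is 138 days after the start; 138 ÷ 17 = 8 remainder 2. Last occurrence in the window: #9 on October 29, 2053.
Occurrences #3 through #9: 7 in total.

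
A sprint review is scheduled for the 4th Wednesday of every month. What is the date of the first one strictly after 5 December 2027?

December 2027 starts on a Wednesday; its first Wednesday is the 1st, so the 4th Wednesday is the 22nd — 22 December 2027.
22 December 2027 is after 5 December 2027, so that is the next one.

22 December 2027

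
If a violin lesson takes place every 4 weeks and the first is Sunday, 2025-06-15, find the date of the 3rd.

The 3rd occurrence is 2 intervals after the first: 2 × 28 = 56 days after 2025-06-15.
June has 30 days — 15 days to the end of June leaves 41.
July has 31 days (10 left).
10 days into August → 2025-08-10.

2025-08-10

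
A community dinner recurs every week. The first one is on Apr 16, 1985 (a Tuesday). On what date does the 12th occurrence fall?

The 12th occurrence is 11 intervals after the first: 11 × 7 = 77 days after Apr 16, 1985.
Apr has 30 days — 14 days to the end of Apr leaves 63.
May has 31 days (32 left).
Jun has 30 days (2 left).
2 days into Jul → Jul 2, 1985.

Jul 2, 1985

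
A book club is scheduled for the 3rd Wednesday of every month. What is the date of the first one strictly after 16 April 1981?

20 May 1981

April 1981 starts on a Wednesday; its first Wednesday is the 1st, so the 3rd Wednesday is the 15th — 15 April 1981.
That is not after 16 April 1981, so look at May 1981.
May 1981 starts on a Friday; its first Wednesday is the 6th, so the 3rd Wednesday is the 20th — 20 May 1981.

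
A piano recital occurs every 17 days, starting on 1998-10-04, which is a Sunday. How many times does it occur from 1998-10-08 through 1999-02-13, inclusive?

7

Occurrences land 17·i days after 1998-10-04 for i = 0, 1, 2, …
1998-10-08 is 4 days after the start; 4 ÷ 17 = 0 remainder 4; since the remainder is 4, round up to i = 1. First occurrence in the window: #2 on 1998-10-21 (1×17 = 17 days in).
1999-02-13 is 132 days after the start; 132 ÷ 17 = 7 remainder 13. Last occurrence in the window: #8 on 1999-01-31.
Occurrences #2 through #8: 7 in total.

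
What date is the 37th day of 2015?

February 6, 2015

January has 31 days (37 − 31 = 6 remain).
6 into February → February 6.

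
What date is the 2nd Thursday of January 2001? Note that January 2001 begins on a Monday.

January 2001 begins on a Monday, so the first Thursday is January 4 (3 days later).
The 2nd Thursday is 1 weeks later: 4 + 7 = 11.

January 11, 2001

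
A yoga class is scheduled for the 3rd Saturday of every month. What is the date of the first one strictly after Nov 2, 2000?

Nov 2000 starts on a Wednesday; its first Saturday is the 4th, so the 3rd Saturday is the 18th — Nov 18, 2000.
Nov 18, 2000 is after Nov 2, 2000, so that is the next one.

Nov 18, 2000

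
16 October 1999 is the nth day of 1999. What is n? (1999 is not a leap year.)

Days in months before October: 31 + 28 + 31 + 30 + 31 + 30 + 31 + 31 + 30 = 273.
Plus 16 days into October → day 289.

289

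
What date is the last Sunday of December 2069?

The first Sunday of December 2069 is December 1.
December 2069 has 31 days. Adding weeks: 1, 8, 15, 22, 29 — the last one ≤ 31 is the 29th.

29 December 2069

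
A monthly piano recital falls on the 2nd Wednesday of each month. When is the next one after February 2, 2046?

February 2046 starts on a Thursday; its first Wednesday is the 7th, so the 2nd Wednesday is the 14th — February 14, 2046.
February 14, 2046 is after February 2, 2046, so that is the next one.

February 14, 2046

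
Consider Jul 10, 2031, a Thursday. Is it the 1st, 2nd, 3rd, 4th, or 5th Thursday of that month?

Day 10 falls in week ⌈10/7⌉ of the month.
Days 1–7 hold the 1st Thursday, 8–14 the 2nd, 15–21 the 3rd, 22–28 the 4th, 29–31 the 5th.
10 is in the range for the 2nd.

2nd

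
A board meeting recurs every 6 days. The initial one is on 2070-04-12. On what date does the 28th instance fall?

2070-09-21

The 28th occurrence is 27 intervals after the first: 27 × 6 = 162 days after 2070-04-12.
April has 30 days — 18 days to the end of April leaves 144.
May has 31 days (113 left).
June has 30 days (83 left).
July has 31 days (52 left).
August has 31 days (21 left).
21 days into September → 2070-09-21.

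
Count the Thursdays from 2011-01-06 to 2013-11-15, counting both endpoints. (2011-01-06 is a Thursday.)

150

2011-01-06 is a Thursday; the first Thursday on or after it is 2011-01-06.
From 2011-01-06 to 2013-11-15: 359 + 366 + 319 = 1044 days (rest of 2011, 2012, to 2013-11-15 in 2013).
1044 ÷ 7 = 149 full weeks with remainder 1, so 149 more Thursdays after the first → 150.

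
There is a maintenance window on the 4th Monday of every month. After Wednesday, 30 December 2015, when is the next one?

25 January 2016

December 2015 starts on a Tuesday; its first Monday is the 7th, so the 4th Monday is the 28th — 28 December 2015.
That is not after 30 December 2015, so look at January 2016.
January 2016 starts on a Friday; its first Monday is the 4th, so the 4th Monday is the 25th — 25 January 2016.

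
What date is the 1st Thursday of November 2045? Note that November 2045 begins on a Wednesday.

November 2045 begins on a Wednesday, so the first Thursday is November 2 (1 day later).

2045-11-02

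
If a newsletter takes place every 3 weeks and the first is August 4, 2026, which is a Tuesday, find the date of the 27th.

The 27th occurrence is 26 intervals after the first: 26 × 21 = 546 days after August 4, 2026.
August has 31 days — 27 days to the end of August leaves 519.
From end of August to end of 2026 is 122 days (397 left).
2027 has 365 days (32 left).
January has 31 days (1 left).
1 day into February → February 1, 2028.

February 1, 2028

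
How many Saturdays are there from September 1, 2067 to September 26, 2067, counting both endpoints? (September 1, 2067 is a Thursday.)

September 1, 2067 is a Thursday; the first Saturday on or after it is September 3, 2067 (2 days later).
From September 3, 2067 to September 26, 2067 is 26 − 3 = 23 days.
23 ÷ 7 = 3 full weeks with remainder 2, so 3 more Saturdays after the first → 4.

4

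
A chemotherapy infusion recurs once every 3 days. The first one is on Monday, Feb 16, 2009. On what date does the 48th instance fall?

Jul 7, 2009

The 48th occurrence is 47 intervals after the first: 47 × 3 = 141 days after Feb 16, 2009.
Feb has 28 days — 12 days to the end of Feb leaves 129.
Mar has 31 days (98 left).
Apr has 30 days (68 left).
May has 31 days (37 left).
Jun has 30 days (7 left).
7 days into Jul → Jul 7, 2009.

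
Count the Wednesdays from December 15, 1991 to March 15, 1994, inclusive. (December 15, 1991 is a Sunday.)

117

December 15, 1991 is a Sunday; the first Wednesday on or after it is December 18, 1991 (3 days later).
From December 18, 1991 to March 15, 1994: 13 + 366 + 365 + 74 = 818 days (rest of 1991, 1992, 1993, to March 15, 1994 in 1994).
818 ÷ 7 = 116 full weeks with remainder 6, so 116 more Wednesdays after the first → 117.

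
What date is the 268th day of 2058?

January has 31 days (268 − 31 = 237 remain).
February has 28 days (237 − 28 = 209 remain).
March has 31 days (209 − 31 = 178 remain).
April has 30 days (178 − 30 = 148 remain).
May has 31 days (148 − 31 = 117 remain).
June has 30 days (117 − 30 = 87 remain).
July has 31 days (87 − 31 = 56 remain).
August has 31 days (56 − 31 = 25 remain).
25 into September → September 25.

25 September 2058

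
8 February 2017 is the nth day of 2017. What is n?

Days in months before February: 31 = 31.
Plus 8 days into February → day 39.

39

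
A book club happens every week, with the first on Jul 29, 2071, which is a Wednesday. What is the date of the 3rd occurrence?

Aug 12, 2071

The 3rd occurrence is 2 intervals after the first: 2 × 7 = 14 days after Jul 29, 2071.
Jul has 31 days — 2 days to the end of Jul leaves 12.
12 days into Aug → Aug 12, 2071.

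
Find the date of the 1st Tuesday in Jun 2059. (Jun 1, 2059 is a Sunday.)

Jun 3, 2059

Jun 2059 begins on a Sunday, so the first Tuesday is Jun 3 (2 days later).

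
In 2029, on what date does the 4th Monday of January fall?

January 2029 begins on a Monday, so the first Monday is January 1.
The 4th Monday is 3 weeks later: 1 + 21 = 22.

January 22, 2029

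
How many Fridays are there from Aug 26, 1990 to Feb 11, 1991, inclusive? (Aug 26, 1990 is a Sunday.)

24

Aug 26, 1990 is a Sunday; the first Friday on or after it is Aug 31, 1990 (5 days later).
From Aug 31, 1990 to Feb 11, 1991: 0 + 30 + 31 + 30 + 31 + 31 + 11 = 164 days (rest of Aug, Sep, Oct, Nov, Dec, Jan, Feb).
164 ÷ 7 = 23 full weeks with remainder 3, so 23 more Fridays after the first → 24.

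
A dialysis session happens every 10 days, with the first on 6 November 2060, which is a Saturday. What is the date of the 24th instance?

The 24th occurrence is 23 intervals after the first: 23 × 10 = 230 days after 6 November 2060.
November has 30 days — 24 days to the end of November leaves 206.
December has 31 days (175 left).
January has 31 days (144 left).
February has 28 days (116 left).
March has 31 days (85 left).
April has 30 days (55 left).
May has 31 days (24 left).
24 days into June → 24 June 2061.

24 June 2061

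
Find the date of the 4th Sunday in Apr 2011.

Apr 24, 2011

The first Sunday of Apr 2011 is Apr 3.
The 4th Sunday is 3 weeks later: 3 + 21 = 24.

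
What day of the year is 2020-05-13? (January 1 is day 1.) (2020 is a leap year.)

Days in months before May: 31 + 29 + 31 + 30 = 121.
Plus 13 days into May → day 134.

134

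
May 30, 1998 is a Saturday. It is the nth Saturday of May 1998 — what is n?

5th

Day 30 falls in week ⌈30/7⌉ of the month.
Days 1–7 hold the 1st Saturday, 8–14 the 2nd, 15–21 the 3rd, 22–28 the 4th, 29–31 the 5th.
30 is in the range for the 5th.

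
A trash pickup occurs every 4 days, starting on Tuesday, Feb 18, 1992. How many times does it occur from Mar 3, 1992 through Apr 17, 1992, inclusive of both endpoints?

Occurrences land 4·i days after Feb 18, 1992 for i = 0, 1, 2, …
Mar 3, 1992 is 14 days after the start; 14 ÷ 4 = 3 remainder 2; since the remainder is 2, round up to i = 4. First occurrence in the window: #5 on Mar 5, 1992 (4×4 = 16 days in).
Apr 17, 1992 is 59 days after the start; 59 ÷ 4 = 14 remainder 3. Last occurrence in the window: #15 on Apr 14, 1992.
Occurrences #5 through #15: 11 in total.

11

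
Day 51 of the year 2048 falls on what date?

February 20, 2048

January has 31 days (51 − 31 = 20 remain).
20 into February → February 20.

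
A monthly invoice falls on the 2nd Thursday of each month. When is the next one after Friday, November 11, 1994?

November 1994 starts on a Tuesday; its first Thursday is the 3rd, so the 2nd Thursday is the 10th — November 10, 1994.
That is not after November 11, 1994, so look at December 1994.
December 1994 starts on a Thursday; its first Thursday is the 1st, so the 2nd Thursday is the 8th — December 8, 1994.

December 8, 1994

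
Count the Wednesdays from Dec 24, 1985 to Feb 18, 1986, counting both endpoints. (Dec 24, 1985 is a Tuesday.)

8

Dec 24, 1985 is a Tuesday; the first Wednesday on or after it is Dec 25, 1985 (1 day later).
From Dec 25, 1985 to Feb 18, 1986: 6 + 31 + 18 = 55 days (rest of Dec, Jan, Feb).
55 ÷ 7 = 7 full weeks with remainder 6, so 7 more Wednesdays after the first → 8.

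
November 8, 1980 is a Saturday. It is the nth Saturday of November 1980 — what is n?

Day 8 falls in week ⌈8/7⌉ of the month.
Days 1–7 hold the 1st Saturday, 8–14 the 2nd, 15–21 the 3rd, 22–28 the 4th, 29–31 the 5th.
8 is in the range for the 2nd.

2nd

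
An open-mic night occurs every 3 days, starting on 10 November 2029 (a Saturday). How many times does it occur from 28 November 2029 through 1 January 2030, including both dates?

12

Occurrences land 3·i days after 10 November 2029 for i = 0, 1, 2, …
28 November 2029 is 18 days after the start; 18 ÷ 3 = 6 remainder 0. First occurrence in the window: #7 on 28 November 2029 (6×3 = 18 days in).
1 January 2030 is 52 days after the start; 52 ÷ 3 = 17 remainder 1. Last occurrence in the window: #18 on 31 December 2029.
Occurrences #7 through #18: 12 in total.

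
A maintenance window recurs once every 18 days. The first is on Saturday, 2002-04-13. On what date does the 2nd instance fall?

2002-05-01

The 2nd occurrence is 1 interval after the first: 1 × 18 = 18 days after 2002-04-13.
April has 30 days — 17 days to the end of April leaves 1.
1 day into May → 2002-05-01.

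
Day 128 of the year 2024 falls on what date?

2024-05-07

January has 31 days (128 − 31 = 97 remain).
February has 29 days (97 − 29 = 68 remain).
March has 31 days (68 − 31 = 37 remain).
April has 30 days (37 − 30 = 7 remain).
7 into May → May 7.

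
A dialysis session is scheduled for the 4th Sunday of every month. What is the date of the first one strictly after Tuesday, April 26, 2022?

April 2022 starts on a Friday; its first Sunday is the 3rd, so the 4th Sunday is the 24th — April 24, 2022.
That is not after April 26, 2022, so look at May 2022.
May 2022 starts on a Sunday; its first Sunday is the 1st, so the 4th Sunday is the 22nd — May 22, 2022.

May 22, 2022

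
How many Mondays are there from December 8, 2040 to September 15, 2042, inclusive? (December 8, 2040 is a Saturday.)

December 8, 2040 is a Saturday; the first Monday on or after it is December 10, 2040 (2 days later).
From December 10, 2040 to September 15, 2042: 21 + 365 + 258 = 644 days (rest of 2040, 2041, to September 15, 2042 in 2042).
644 ÷ 7 = 92 full weeks with remainder 0, so 92 more Mondays after the first → 93.

93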